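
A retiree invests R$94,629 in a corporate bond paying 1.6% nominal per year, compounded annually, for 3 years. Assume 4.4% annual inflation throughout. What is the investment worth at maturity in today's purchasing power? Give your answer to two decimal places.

Nominal value at maturity: R$94,629 × (1 + 1.6%)^3 ≈ R$99,244.25.
Price-level factor over 3 years: (1 + 4.4%)^3 = 1.137893184.
Dividing the nominal maturity value by the price-level factor gives the value in today's money.

R$87,217.55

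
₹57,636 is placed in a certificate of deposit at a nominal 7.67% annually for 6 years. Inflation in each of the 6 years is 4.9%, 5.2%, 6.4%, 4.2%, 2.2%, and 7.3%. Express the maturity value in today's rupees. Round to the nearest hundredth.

Nominal value at maturity: ₹57,636 × (1 + 7.67%)^6 ≈ ₹89,797.06.
Price-level factor over 6 years: 1.049 × 1.052 × 1.064 × 1.042 × 1.022 × 1.073 ≈ 1.3416869410.
Dividing the nominal maturity value by the price-level factor gives the value in today's money.

₹66,928.47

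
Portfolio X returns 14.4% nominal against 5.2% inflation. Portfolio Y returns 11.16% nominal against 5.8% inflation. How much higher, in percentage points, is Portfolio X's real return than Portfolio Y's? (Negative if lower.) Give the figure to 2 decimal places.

Portfolio X real return: 1.144/1.052 − 1 = 8.745%.
Portfolio Y real return: 1.1116/1.058 − 1 = 5.066%.
Difference: 8.745 − 5.066 = 3.679 pp.

3.68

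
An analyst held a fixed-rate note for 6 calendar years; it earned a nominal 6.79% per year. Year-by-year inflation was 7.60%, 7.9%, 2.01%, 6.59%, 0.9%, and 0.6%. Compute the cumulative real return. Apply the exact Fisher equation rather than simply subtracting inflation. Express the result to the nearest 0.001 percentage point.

Cumulative inflation factor: 1.0760 × 1.079 × 1.0201 × 1.0659 × 1.009 × 1.006 ≈ 1.28139.
Nominal growth factor: 1.48314. Real growth factor = 1.48314 / 1.28139 ≈ 1.15745.
Total real return ≈ 15.7448%.

15.745%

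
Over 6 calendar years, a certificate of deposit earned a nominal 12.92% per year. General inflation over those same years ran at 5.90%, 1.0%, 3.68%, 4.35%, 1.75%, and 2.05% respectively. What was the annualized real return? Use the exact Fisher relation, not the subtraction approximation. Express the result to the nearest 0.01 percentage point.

9.52%

Cumulative inflation factor: 1.0590 × 1.010 × 1.0368 × 1.0435 × 1.0175 × 1.0205 ≈ 1.20158.
Nominal growth factor: 2.07312. Real growth factor = 2.07312 / 1.20158 ≈ 1.72533.
Annualized: 1.72533^(1/6) − 1 ≈ 0.09516.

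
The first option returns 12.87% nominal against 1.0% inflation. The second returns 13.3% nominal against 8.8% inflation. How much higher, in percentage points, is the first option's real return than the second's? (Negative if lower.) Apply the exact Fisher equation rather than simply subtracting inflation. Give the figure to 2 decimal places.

7.62

The first option real return: 1.1287/1.010 − 1 = 11.752%.
The second real return: 1.133/1.088 − 1 = 4.136%.
Difference: 11.752 − 4.136 = 7.616 pp.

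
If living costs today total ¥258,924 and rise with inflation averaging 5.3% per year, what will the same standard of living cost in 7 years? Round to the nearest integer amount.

Cumulative price-level factor: (1+5.3%)^7 ≈ 1.4354848003.
The nominal amount required is ¥258,924 scaled up by that factor.

¥371,681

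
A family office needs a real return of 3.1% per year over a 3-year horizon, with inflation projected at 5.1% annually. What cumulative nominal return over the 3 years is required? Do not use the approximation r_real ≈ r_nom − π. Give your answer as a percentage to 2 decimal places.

Required annual nominal rate: (1+3.1%)(1+5.1%) − 1 = 8.3581%.
Cumulative over 3 years: (1 + 0.083581)^3 − 1 ≈ 0.27228.

27.23%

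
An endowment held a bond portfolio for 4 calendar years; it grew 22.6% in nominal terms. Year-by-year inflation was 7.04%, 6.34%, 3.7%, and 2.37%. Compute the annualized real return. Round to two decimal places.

Cumulative inflation factor: 1.0704 × 1.0634 × 1.037 × 1.0237 ≈ 1.20835.
Nominal growth factor: 1.22600. Real growth factor = 1.22600 / 1.20835 ≈ 1.01460.
Annualized: 1.01460^(1/4) − 1 ≈ 0.00363.

0.36%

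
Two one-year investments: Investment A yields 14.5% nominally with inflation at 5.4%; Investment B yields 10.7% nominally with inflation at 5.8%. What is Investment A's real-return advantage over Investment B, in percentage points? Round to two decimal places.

4.00

Investment A real return: 1.145/1.054 − 1 = 8.634%.
Investment B real return: 1.107/1.058 − 1 = 4.631%.
Difference: 8.634 − 4.631 = 4.003 pp.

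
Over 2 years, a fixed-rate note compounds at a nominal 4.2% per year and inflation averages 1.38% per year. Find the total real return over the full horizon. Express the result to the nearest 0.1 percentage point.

5.6%

The annual real rate is (1+4.2%)/(1+1.38%) − 1 = 2.7816%.
Compounded over 2 years: (1 + 0.027816)^2 − 1 ≈ 0.05641.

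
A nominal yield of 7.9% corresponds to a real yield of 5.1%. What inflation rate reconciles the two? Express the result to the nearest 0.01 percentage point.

2.66%

From (1+r_nom) = (1+r_real)(1+π), we get 1+π = (1 + 7.9%)/(1 + 5.1%) = 1.079/1.051 ≈ 1.02664.
So π ≈ 2.6641%.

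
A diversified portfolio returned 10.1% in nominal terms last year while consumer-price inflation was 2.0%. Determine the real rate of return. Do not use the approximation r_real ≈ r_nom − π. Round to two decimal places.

7.94%

Real return via the Fisher equation: (1 + 10.1%)/(1 + 2.0%) − 1 = 1.101/1.020 − 1 ≈ 0.07941.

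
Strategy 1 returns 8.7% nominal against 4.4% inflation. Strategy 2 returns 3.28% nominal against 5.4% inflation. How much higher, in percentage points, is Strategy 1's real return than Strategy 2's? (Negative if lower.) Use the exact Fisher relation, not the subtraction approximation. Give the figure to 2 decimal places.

Strategy 1 real return: 1.087/1.044 − 1 = 4.119%.
Strategy 2 real return: 1.0328/1.054 − 1 = -2.011%.
Difference: 4.119 − (-2.011) = 6.130 pp.

6.13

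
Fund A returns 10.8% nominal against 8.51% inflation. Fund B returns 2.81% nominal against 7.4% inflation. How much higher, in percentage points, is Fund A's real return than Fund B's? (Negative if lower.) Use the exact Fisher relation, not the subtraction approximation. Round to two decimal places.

Fund A real return: 1.108/1.0851 − 1 = 2.110%.
Fund B real return: 1.0281/1.074 − 1 = -4.274%.
Difference: 2.110 − (-4.274) = 6.384 pp.

6.38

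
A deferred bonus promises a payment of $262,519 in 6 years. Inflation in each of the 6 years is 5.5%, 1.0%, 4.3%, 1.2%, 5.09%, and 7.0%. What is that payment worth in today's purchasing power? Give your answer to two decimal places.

$207,575.89

Price-level factor over 6 years: 1.055 × 1.010 × 1.043 × 1.012 × 1.0509 × 1.070 ≈ 1.2646892414.
Purchasing power today: $262,519 divided by that factor.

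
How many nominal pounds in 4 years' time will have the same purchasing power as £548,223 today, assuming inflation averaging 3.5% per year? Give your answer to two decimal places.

Cumulative price-level factor: (1+3.5%)^4 ≈ 1.1475230006.
Multiplying £548,223 by the price-level factor gives the future nominal sum.

£629,098.50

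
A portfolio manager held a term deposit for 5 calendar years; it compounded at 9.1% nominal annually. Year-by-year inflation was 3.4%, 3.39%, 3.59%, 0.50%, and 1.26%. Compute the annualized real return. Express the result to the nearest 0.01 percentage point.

6.52%

Cumulative inflation factor: 1.034 × 1.0339 × 1.0359 × 1.0050 × 1.0126 ≈ 1.12699.
Nominal growth factor: 1.54569. Real growth factor = 1.54569 / 1.12699 ≈ 1.37152.
Annualized: 1.37152^(1/5) − 1 ≈ 0.06522.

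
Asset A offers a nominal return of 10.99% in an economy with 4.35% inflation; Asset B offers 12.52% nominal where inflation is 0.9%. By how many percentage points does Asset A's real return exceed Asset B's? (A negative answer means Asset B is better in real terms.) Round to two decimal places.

Asset A real return: 1.1099/1.0435 − 1 = 6.363%.
Asset B real return: 1.1252/1.009 − 1 = 11.516%.
Difference: 6.363 − 11.516 = -5.153 pp.

-5.15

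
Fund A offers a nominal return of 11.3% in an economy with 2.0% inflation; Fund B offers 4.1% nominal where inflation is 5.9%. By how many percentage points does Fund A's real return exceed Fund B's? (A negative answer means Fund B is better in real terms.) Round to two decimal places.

10.82

Fund A real return: 1.113/1.020 − 1 = 9.118%.
Fund B real return: 1.041/1.059 − 1 = -1.700%.
Difference: 9.118 − (-1.700) = 10.818 pp.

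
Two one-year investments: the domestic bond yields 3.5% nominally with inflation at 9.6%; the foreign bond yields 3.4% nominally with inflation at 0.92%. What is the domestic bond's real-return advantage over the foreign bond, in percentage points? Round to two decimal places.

The domestic bond real return: 1.035/1.096 − 1 = -5.566%.
The foreign bond real return: 1.034/1.0092 − 1 = 2.457%.
Difference: -5.566 − 2.457 = -8.023 pp.

-8.02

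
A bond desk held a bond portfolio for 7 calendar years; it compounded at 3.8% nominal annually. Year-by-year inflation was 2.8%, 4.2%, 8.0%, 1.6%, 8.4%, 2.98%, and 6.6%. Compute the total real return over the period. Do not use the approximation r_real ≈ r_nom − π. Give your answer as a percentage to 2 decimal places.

-7.18%

Cumulative inflation factor: 1.028 × 1.042 × 1.080 × 1.016 × 1.084 × 1.0298 × 1.066 ≈ 1.39868.
Nominal growth factor: 1.29832. Real growth factor = 1.29832 / 1.39868 ≈ 0.92825.
Total real return ≈ -7.1752%.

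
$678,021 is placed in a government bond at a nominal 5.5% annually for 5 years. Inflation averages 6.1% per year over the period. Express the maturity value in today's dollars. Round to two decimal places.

$659,065.42

Nominal value at maturity: $678,021 × (1 + 5.5%)^5 ≈ $886,146.33.
Price-level factor over 5 years: (1 + 6.1%)^5 ≈ 1.3445498838.
Dividing the nominal maturity value by the price-level factor gives the value in today's money.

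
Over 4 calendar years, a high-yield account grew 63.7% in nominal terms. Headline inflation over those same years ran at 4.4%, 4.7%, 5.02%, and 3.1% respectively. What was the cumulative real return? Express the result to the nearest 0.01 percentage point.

Cumulative inflation factor: 1.044 × 1.047 × 1.0502 × 1.031 ≈ 1.18353.
Nominal growth factor: 1.63700. Real growth factor = 1.63700 / 1.18353 ≈ 1.38315.
Total real return ≈ 38.3155%.

38.32%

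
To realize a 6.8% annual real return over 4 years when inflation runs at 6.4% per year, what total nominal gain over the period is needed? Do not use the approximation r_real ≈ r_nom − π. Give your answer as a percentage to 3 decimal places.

66.745%

Required annual nominal rate: (1+6.8%)(1+6.4%) − 1 = 13.6352%.
Cumulative over 4 years: (1 + 0.136352)^4 − 1 ≈ 0.66745.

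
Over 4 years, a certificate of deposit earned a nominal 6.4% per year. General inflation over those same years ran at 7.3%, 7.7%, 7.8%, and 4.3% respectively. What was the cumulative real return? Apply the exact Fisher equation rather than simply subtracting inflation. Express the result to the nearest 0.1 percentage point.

Cumulative inflation factor: 1.073 × 1.077 × 1.078 × 1.043 ≈ 1.29933.
Nominal growth factor: 1.28164. Real growth factor = 1.28164 / 1.29933 ≈ 0.98639.
Total real return ≈ -1.3611%.

-1.4%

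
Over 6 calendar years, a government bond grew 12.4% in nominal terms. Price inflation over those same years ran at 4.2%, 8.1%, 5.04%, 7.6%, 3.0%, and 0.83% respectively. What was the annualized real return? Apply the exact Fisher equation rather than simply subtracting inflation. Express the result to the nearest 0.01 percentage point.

-2.67%

Cumulative inflation factor: 1.042 × 1.081 × 1.0504 × 1.076 × 1.030 × 1.0083 ≈ 1.32217.
Nominal growth factor: 1.12400. Real growth factor = 1.12400 / 1.32217 ≈ 0.85012.
Annualized: 0.85012^(1/6) − 1 ≈ -0.02670.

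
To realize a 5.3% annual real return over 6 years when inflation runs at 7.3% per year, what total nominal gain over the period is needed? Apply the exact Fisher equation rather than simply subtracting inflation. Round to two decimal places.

108.05%

Required annual nominal rate: (1+5.3%)(1+7.3%) − 1 = 12.9869%.
Cumulative over 6 years: (1 + 0.129869)^6 − 1 ≈ 1.08050.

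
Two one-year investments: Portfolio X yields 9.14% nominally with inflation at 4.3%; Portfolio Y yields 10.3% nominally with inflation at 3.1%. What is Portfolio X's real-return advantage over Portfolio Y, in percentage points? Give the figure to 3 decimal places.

-2.343

Portfolio X real return: 1.0914/1.043 − 1 = 4.6405%.
Portfolio Y real return: 1.103/1.031 − 1 = 6.9835%.
Difference: 4.6405 − 6.9835 = -2.3430 pp.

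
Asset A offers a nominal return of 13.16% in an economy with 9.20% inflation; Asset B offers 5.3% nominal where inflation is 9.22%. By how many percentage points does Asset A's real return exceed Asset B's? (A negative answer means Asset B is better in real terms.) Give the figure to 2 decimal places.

7.22

Asset A real return: 1.1316/1.0920 − 1 = 3.626%.
Asset B real return: 1.053/1.0922 − 1 = -3.589%.
Difference: 3.626 − (-3.589) = 7.215 pp.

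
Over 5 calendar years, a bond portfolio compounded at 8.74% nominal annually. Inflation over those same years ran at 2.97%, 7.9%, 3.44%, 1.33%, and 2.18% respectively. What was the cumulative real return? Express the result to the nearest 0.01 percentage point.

27.77%

Cumulative inflation factor: 1.0297 × 1.079 × 1.0344 × 1.0133 × 1.0218 ≈ 1.18994.
Nominal growth factor: 1.52036. Real growth factor = 1.52036 / 1.18994 ≈ 1.27768.
Total real return ≈ 27.7680%.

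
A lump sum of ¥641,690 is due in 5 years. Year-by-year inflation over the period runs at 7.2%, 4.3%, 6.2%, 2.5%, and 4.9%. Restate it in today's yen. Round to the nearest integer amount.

Price-level factor over 5 years: 1.072 × 1.043 × 1.062 × 1.025 × 1.049 ≈ 1.2767414674.
Purchasing power today: ¥641,690 divided by that factor.

¥502,600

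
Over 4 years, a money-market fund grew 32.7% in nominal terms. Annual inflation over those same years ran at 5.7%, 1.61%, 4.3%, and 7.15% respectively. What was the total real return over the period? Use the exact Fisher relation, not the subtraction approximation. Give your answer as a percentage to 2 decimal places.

10.56%

Cumulative inflation factor: 1.057 × 1.0161 × 1.043 × 1.0715 ≈ 1.20029.
Nominal growth factor: 1.32700. Real growth factor = 1.32700 / 1.20029 ≈ 1.10556.
Total real return ≈ 10.5562%.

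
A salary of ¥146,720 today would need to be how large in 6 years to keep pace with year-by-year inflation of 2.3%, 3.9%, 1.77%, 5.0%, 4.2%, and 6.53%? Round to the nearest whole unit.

¥184,982

Cumulative price-level factor: 1.023 × 1.039 × 1.0177 × 1.050 × 1.042 × 1.0653 ≈ 1.2607817126.
The nominal amount required is ¥146,720 scaled up by that factor.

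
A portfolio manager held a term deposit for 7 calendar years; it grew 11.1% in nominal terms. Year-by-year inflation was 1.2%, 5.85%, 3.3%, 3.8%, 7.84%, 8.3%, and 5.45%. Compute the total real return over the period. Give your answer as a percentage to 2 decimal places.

Cumulative inflation factor: 1.012 × 1.0585 × 1.033 × 1.038 × 1.0784 × 1.083 × 1.0545 ≈ 1.41457.
Nominal growth factor: 1.11100. Real growth factor = 1.11100 / 1.41457 ≈ 0.78540.
Total real return ≈ -21.4601%.

-21.46%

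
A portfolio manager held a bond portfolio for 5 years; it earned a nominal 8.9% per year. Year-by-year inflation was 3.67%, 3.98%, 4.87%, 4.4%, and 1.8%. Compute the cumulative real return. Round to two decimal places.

27.48%

Cumulative inflation factor: 1.0367 × 1.0398 × 1.0487 × 1.044 × 1.018 ≈ 1.20144.
Nominal growth factor: 1.53158. Real growth factor = 1.53158 / 1.20144 ≈ 1.27478.
Total real return ≈ 27.4785%.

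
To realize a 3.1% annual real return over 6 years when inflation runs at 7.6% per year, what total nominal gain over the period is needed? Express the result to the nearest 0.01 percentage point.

Required annual nominal rate: (1+3.1%)(1+7.6%) − 1 = 10.9356%.
Cumulative over 6 years: (1 + 0.109356)^6 − 1 ≈ 0.86391.

86.39%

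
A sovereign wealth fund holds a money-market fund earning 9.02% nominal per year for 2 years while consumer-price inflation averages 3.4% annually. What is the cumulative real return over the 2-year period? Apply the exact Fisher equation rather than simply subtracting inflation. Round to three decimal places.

11.166%

The annual real rate is (1+9.02%)/(1+3.4%) − 1 = 5.4352%.
Compounded over 2 years: (1 + 0.054352)^2 − 1 ≈ 0.11166.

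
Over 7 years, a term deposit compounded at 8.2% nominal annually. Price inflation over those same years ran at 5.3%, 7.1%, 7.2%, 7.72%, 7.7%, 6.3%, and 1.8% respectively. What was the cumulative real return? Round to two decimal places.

14.39%

Cumulative inflation factor: 1.053 × 1.071 × 1.072 × 1.0772 × 1.077 × 1.063 × 1.018 ≈ 1.51777.
Nominal growth factor: 1.73616. Real growth factor = 1.73616 / 1.51777 ≈ 1.14389.
Total real return ≈ 14.3892%.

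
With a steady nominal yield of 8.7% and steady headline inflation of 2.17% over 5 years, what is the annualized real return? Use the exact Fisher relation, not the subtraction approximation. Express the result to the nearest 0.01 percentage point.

6.39%

With constant rates the annual real return is the same each year: (1+8.7%)/(1+2.17%) − 1 = 0.06391.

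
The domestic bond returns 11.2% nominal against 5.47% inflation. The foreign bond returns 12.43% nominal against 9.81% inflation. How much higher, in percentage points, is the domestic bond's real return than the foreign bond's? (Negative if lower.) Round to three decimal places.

3.047

The domestic bond real return: 1.112/1.0547 − 1 = 5.4328%.
The foreign bond real return: 1.1243/1.0981 − 1 = 2.3859%.
Difference: 5.4328 − 2.3859 = 3.0469 pp.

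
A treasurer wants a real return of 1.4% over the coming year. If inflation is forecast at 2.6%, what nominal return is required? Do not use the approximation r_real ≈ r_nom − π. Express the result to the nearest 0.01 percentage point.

By the Fisher equation, 1 + r_nom = (1 + 1.4%)(1 + 2.6%) = 1.014 × 1.026 = 1.040364.
So r_nom = 4.0364%.

4.04%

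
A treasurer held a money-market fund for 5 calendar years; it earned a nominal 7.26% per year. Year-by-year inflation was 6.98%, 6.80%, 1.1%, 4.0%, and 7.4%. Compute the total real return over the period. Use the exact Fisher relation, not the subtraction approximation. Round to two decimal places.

Cumulative inflation factor: 1.0698 × 1.0680 × 1.011 × 1.040 × 1.074 ≈ 1.29022.
Nominal growth factor: 1.41968. Real growth factor = 1.41968 / 1.29022 ≈ 1.10034.
Total real return ≈ 10.0339%.

10.03%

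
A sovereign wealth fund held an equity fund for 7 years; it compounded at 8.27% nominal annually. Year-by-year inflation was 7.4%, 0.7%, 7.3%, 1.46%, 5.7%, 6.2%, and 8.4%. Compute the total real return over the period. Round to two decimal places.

21.73%

Cumulative inflation factor: 1.074 × 1.007 × 1.073 × 1.0146 × 1.057 × 1.062 × 1.084 ≈ 1.43271.
Nominal growth factor: 1.74404. Real growth factor = 1.74404 / 1.43271 ≈ 1.21731.
Total real return ≈ 21.7306%.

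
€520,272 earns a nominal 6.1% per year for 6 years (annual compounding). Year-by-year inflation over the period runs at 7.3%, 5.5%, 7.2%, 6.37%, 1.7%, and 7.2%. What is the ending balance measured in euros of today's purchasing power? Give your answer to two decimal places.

Nominal value at maturity: €520,272 × (1 + 6.1%)^6 ≈ €742,203.09.
Price-level factor over 6 years: 1.073 × 1.055 × 1.072 × 1.0637 × 1.017 × 1.072 ≈ 1.4072843709.
Dividing the nominal maturity value by the price-level factor gives the value in today's money.

€527,400.93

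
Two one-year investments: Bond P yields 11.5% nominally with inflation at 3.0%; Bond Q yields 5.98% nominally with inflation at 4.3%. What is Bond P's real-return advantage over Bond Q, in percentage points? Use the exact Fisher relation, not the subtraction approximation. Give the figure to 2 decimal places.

Bond P real return: 1.115/1.030 − 1 = 8.252%.
Bond Q real return: 1.0598/1.043 − 1 = 1.611%.
Difference: 8.252 − 1.611 = 6.641 pp.

6.64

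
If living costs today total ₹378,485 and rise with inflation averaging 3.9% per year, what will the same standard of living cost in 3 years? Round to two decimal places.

Cumulative price-level factor: (1+3.9%)^3 = 1.121622319.
The nominal amount required is ₹378,485 scaled up by that factor.

₹424,517.22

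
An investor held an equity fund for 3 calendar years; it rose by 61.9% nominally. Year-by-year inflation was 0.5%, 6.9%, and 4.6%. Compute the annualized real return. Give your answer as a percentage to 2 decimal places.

12.94%

Cumulative inflation factor: 1.005 × 1.069 × 1.046 ≈ 1.12376.
Nominal growth factor: 1.61900. Real growth factor = 1.61900 / 1.12376 ≈ 1.44069.
Annualized: 1.44069^(1/3) − 1 ≈ 0.12942.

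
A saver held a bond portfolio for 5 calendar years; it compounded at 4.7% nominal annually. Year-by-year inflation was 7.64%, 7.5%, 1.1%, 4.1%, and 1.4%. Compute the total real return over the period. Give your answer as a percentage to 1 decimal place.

Cumulative inflation factor: 1.0764 × 1.075 × 1.011 × 1.041 × 1.014 ≈ 1.23487.
Nominal growth factor: 1.25815. Real growth factor = 1.25815 / 1.23487 ≈ 1.01885.
Total real return ≈ 1.8853%.

1.9%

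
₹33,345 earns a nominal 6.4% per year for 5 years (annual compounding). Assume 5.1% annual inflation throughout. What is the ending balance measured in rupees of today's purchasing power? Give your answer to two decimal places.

Nominal value at maturity: ₹33,345 × (1 + 6.4%)^5 ≈ ₹45,471.46.
Price-level factor over 5 years: (1 + 5.1%)^5 ≈ 1.2823706810.
The maturity value deflated by that factor is the answer in today's purchasing power.

₹35,458.90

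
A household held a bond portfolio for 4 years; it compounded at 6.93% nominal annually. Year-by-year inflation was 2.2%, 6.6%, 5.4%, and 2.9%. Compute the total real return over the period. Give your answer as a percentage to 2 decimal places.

10.65%

Cumulative inflation factor: 1.022 × 1.066 × 1.054 × 1.029 ≈ 1.18158.
Nominal growth factor: 1.30737. Real growth factor = 1.30737 / 1.18158 ≈ 1.10646.
Total real return ≈ 10.6456%.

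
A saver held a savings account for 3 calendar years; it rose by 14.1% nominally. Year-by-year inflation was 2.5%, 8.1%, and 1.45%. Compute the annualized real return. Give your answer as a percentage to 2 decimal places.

Cumulative inflation factor: 1.025 × 1.081 × 1.0145 ≈ 1.12409.
Nominal growth factor: 1.14100. Real growth factor = 1.14100 / 1.12409 ≈ 1.01504.
Annualized: 1.01504^(1/3) − 1 ≈ 0.00499.

0.50%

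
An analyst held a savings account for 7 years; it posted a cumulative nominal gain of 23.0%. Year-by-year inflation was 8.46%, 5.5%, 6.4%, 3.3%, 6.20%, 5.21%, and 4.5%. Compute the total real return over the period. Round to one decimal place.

Cumulative inflation factor: 1.0846 × 1.055 × 1.064 × 1.033 × 1.0620 × 1.0521 × 1.045 ≈ 1.46846.
Nominal growth factor: 1.23000. Real growth factor = 1.23000 / 1.46846 ≈ 0.83761.
Total real return ≈ -16.2387%.

-16.2%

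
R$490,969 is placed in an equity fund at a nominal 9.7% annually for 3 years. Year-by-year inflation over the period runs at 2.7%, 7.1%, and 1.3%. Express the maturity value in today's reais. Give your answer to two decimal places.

Nominal value at maturity: R$490,969 × (1 + 9.7%)^3 ≈ R$648,147.66.
Price-level factor over 3 years: 1.027 × 1.071 × 1.013 = 1.114215921.
Dividing the nominal maturity value by the price-level factor gives the value in today's money.

R$581,707.41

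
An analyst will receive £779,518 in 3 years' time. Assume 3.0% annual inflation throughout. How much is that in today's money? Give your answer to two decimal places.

£713,369.40

Price-level factor over 3 years: (1 + 3.0%)^3 = 1.092727.
Purchasing power today: £779,518 divided by that factor.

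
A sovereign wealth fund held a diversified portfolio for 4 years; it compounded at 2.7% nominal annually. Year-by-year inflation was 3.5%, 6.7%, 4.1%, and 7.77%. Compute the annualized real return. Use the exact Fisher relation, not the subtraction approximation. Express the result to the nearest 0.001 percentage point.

-2.656%

Cumulative inflation factor: 1.035 × 1.067 × 1.041 × 1.0777 ≈ 1.23895.
Nominal growth factor: 1.11245. Real growth factor = 1.11245 / 1.23895 ≈ 0.89790.
Annualized: 0.89790^(1/4) − 1 ≈ -0.02656.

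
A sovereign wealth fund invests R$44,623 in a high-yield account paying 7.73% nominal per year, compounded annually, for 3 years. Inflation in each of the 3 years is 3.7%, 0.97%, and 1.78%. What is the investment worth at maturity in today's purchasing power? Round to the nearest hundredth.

R$52,352.23

Nominal value at maturity: R$44,623 × (1 + 7.73%)^3 ≈ R$55,791.59.
Price-level factor over 3 years: 1.037 × 1.0097 × 1.0178 ≈ 1.0656965484.
The maturity value deflated by that factor is the answer in today's purchasing power.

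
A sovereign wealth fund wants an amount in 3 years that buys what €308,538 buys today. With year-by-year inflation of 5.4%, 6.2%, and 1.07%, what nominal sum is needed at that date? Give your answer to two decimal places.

Cumulative price-level factor: 1.054 × 1.062 × 1.0107 = 1.1313250236.
The nominal amount required is €308,538 scaled up by that factor.

€349,056.76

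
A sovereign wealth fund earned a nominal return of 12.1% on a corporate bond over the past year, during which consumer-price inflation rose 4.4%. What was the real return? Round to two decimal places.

Real return via the Fisher equation: (1 + 12.1%)/(1 + 4.4%) − 1 = 1.121/1.044 − 1 ≈ 0.07375.

7.38%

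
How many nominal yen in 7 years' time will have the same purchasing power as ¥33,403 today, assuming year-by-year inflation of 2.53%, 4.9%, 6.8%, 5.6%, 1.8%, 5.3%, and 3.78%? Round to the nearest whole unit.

¥45,075

Cumulative price-level factor: 1.0253 × 1.049 × 1.068 × 1.056 × 1.018 × 1.053 × 1.0378 ≈ 1.3494333278.
The nominal amount required is ¥33,403 scaled up by that factor.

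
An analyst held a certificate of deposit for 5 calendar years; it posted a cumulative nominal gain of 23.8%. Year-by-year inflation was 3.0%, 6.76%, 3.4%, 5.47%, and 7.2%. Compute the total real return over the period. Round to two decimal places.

Cumulative inflation factor: 1.030 × 1.0676 × 1.034 × 1.0547 × 1.072 ≈ 1.28555.
Nominal growth factor: 1.23800. Real growth factor = 1.23800 / 1.28555 ≈ 0.96301.
Total real return ≈ -3.6990%.

-3.70%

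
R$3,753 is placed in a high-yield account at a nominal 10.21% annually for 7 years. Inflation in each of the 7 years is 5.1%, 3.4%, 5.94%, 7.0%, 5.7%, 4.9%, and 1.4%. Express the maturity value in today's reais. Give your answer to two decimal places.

Nominal value at maturity: R$3,753 × (1 + 10.21%)^7 ≈ R$7,411.83.
Price-level factor over 7 years: 1.051 × 1.034 × 1.0594 × 1.070 × 1.057 × 1.049 × 1.014 ≈ 1.3850180445.
Dividing the nominal maturity value by the price-level factor gives the value in today's money.

R$5,351.43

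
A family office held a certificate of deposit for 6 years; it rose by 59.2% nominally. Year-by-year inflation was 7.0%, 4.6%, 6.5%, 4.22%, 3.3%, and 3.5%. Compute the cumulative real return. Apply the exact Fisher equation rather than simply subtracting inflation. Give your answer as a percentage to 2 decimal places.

Cumulative inflation factor: 1.070 × 1.046 × 1.065 × 1.0422 × 1.033 × 1.035 ≈ 1.32818.
Nominal growth factor: 1.59200. Real growth factor = 1.59200 / 1.32818 ≈ 1.19863.
Total real return ≈ 19.8633%.

19.86%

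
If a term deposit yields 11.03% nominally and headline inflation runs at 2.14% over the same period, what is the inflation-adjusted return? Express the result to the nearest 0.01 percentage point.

8.70%

Real return via the Fisher equation: (1 + 11.03%)/(1 + 2.14%) − 1 = 1.1103/1.0214 − 1 ≈ 0.08704.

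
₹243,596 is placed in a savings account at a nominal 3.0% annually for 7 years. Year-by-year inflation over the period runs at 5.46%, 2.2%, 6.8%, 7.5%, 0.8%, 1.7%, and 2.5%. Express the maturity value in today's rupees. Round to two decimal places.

₹230,413.01

Nominal value at maturity: ₹243,596 × (1 + 3.0%)^7 ≈ ₹299,592.35.
Price-level factor over 7 years: 1.0546 × 1.022 × 1.068 × 1.075 × 1.008 × 1.017 × 1.025 ≈ 1.3002406222.
Dividing the nominal maturity value by the price-level factor gives the value in today's money.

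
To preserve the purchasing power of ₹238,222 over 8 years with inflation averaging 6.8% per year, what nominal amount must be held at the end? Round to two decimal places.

Cumulative price-level factor: (1+6.8%)^8 ≈ 1.6926611311.
Multiplying ₹238,222 by the price-level factor gives the future nominal sum.

₹403,229.12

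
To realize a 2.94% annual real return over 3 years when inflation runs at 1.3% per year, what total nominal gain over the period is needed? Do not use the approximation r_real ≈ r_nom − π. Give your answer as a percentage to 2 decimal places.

Required annual nominal rate: (1+2.94%)(1+1.3%) − 1 = 4.27822%.
Cumulative over 3 years: (1 + 0.0427822)^3 − 1 ≈ 0.13392.

13.39%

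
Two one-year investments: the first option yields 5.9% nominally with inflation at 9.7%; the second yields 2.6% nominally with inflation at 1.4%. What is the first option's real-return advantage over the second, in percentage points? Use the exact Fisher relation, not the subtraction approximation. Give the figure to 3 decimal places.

-4.647

The first option real return: 1.059/1.097 − 1 = -3.4640%.
The second real return: 1.026/1.014 − 1 = 1.1834%.
Difference: -3.4640 − 1.1834 = -4.6474 pp.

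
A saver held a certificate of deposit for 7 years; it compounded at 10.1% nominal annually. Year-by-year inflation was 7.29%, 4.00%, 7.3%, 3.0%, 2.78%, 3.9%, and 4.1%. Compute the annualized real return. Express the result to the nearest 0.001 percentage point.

Cumulative inflation factor: 1.0729 × 1.0400 × 1.073 × 1.030 × 1.0278 × 1.039 × 1.041 ≈ 1.37090.
Nominal growth factor: 1.96115. Real growth factor = 1.96115 / 1.37090 ≈ 1.43056.
Annualized: 1.43056^(1/7) − 1 ≈ 0.05248.

5.248%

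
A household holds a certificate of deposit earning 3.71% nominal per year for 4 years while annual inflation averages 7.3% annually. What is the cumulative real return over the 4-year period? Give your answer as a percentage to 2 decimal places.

-12.73%

The annual real rate is (1+3.71%)/(1+7.3%) − 1 = -3.3458%.
Compounded over 4 years: (1 + -0.033458)^4 − 1 ≈ -0.12726.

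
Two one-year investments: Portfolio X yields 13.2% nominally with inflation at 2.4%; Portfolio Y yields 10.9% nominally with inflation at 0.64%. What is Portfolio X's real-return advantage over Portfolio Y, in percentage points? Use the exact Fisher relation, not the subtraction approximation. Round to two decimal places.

Portfolio X real return: 1.132/1.024 − 1 = 10.547%.
Portfolio Y real return: 1.109/1.0064 − 1 = 10.195%.
Difference: 10.547 − 10.195 = 0.352 pp.

0.35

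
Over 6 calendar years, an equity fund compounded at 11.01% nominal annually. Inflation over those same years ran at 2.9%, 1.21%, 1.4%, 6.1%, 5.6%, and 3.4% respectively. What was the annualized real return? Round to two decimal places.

Cumulative inflation factor: 1.029 × 1.0121 × 1.014 × 1.061 × 1.056 × 1.034 ≈ 1.22342.
Nominal growth factor: 1.87143. Real growth factor = 1.87143 / 1.22342 ≈ 1.52966.
Annualized: 1.52966^(1/6) − 1 ≈ 0.07341.

7.34%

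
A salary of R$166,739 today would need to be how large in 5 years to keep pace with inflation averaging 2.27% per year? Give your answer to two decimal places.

R$186,542.79

Cumulative price-level factor: (1+2.27%)^5 ≈ 1.1187712045.
The nominal amount required is R$166,739 scaled up by that factor.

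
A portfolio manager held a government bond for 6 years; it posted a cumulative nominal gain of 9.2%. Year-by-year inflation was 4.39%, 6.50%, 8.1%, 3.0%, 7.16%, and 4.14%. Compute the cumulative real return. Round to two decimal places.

Cumulative inflation factor: 1.0439 × 1.0650 × 1.081 × 1.030 × 1.0716 × 1.0414 ≈ 1.38141.
Nominal growth factor: 1.09200. Real growth factor = 1.09200 / 1.38141 ≈ 0.79050.
Total real return ≈ -20.9502%.

-20.95%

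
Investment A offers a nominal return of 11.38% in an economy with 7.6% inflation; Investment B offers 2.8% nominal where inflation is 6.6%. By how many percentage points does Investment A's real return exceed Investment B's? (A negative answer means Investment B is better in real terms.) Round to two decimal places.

Investment A real return: 1.1138/1.076 − 1 = 3.513%.
Investment B real return: 1.028/1.066 − 1 = -3.565%.
Difference: 3.513 − (-3.565) = 7.078 pp.

7.08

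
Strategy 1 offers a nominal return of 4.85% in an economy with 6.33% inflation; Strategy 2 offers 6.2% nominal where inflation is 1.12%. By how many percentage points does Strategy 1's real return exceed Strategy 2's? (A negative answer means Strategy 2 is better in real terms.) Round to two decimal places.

Strategy 1 real return: 1.0485/1.0633 − 1 = -1.392%.
Strategy 2 real return: 1.062/1.0112 − 1 = 5.024%.
Difference: -1.392 − 5.024 = -6.416 pp.

-6.42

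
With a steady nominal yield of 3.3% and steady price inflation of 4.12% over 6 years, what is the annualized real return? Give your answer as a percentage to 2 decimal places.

-0.79%

With constant rates the annual real return is the same each year: (1+3.3%)/(1+4.12%) − 1 = -0.00788.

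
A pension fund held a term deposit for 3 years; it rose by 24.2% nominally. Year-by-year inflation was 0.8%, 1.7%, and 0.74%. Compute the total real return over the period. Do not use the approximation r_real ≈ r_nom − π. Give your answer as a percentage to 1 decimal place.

20.3%

Cumulative inflation factor: 1.008 × 1.017 × 1.0074 ≈ 1.03272.
Nominal growth factor: 1.24200. Real growth factor = 1.24200 / 1.03272 ≈ 1.20265.
Total real return ≈ 20.2647%.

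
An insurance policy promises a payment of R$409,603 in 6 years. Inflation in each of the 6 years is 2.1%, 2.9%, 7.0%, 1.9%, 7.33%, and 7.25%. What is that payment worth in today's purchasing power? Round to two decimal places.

R$310,631.59

Price-level factor over 6 years: 1.021 × 1.029 × 1.070 × 1.019 × 1.0733 × 1.0725 ≈ 1.3186134727.
Purchasing power today: R$409,603 divided by that factor.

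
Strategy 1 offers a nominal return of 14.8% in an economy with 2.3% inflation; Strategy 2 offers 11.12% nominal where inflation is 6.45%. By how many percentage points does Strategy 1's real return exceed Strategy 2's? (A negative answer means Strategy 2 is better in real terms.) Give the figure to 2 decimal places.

Strategy 1 real return: 1.148/1.023 − 1 = 12.219%.
Strategy 2 real return: 1.1112/1.0645 − 1 = 4.387%.
Difference: 12.219 − 4.387 = 7.832 pp.

7.83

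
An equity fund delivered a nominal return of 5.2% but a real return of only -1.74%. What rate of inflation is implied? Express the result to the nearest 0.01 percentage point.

From (1+r_nom) = (1+r_real)(1+π), we get 1+π = (1 + 5.2%)/(1 − 1.74%) = 1.052/0.9826 ≈ 1.07063.
So π ≈ 7.0629%.

7.06%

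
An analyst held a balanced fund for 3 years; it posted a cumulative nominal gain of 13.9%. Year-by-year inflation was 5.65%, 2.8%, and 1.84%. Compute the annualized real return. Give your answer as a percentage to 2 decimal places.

Cumulative inflation factor: 1.0565 × 1.028 × 1.0184 ≈ 1.10607.
Nominal growth factor: 1.13900. Real growth factor = 1.13900 / 1.10607 ≈ 1.02978.
Annualized: 1.02978^(1/3) − 1 ≈ 0.00983.

0.98%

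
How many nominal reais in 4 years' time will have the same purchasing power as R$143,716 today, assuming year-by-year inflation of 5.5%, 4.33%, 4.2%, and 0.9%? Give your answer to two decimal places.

R$166,312.80

Cumulative price-level factor: 1.055 × 1.0433 × 1.042 × 1.009 ≈ 1.1572323141.
Multiplying R$143,716 by the price-level factor gives the future nominal sum.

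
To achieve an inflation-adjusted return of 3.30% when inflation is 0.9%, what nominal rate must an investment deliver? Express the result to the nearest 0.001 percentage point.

4.230%

By the Fisher equation, 1 + r_nom = (1 + 3.30%)(1 + 0.9%) = 1.0330 × 1.009 = 1.042297.
So r_nom = 4.2297%.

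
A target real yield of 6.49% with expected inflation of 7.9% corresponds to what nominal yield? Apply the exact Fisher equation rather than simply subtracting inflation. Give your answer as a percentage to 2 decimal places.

By the Fisher equation, 1 + r_nom = (1 + 6.49%)(1 + 7.9%) = 1.0649 × 1.079 = 1.1490271.
So r_nom = 14.90271%.

14.90%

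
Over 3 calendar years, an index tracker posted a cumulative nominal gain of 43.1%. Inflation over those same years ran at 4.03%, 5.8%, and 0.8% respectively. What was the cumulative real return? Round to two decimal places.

28.98%

Cumulative inflation factor: 1.0403 × 1.058 × 1.008 ≈ 1.10944.
Nominal growth factor: 1.43100. Real growth factor = 1.43100 / 1.10944 ≈ 1.28984.
Total real return ≈ 28.9837%.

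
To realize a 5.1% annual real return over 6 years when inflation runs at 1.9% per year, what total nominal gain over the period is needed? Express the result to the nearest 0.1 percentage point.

50.9%

Required annual nominal rate: (1+5.1%)(1+1.9%) − 1 = 7.0969%.
Cumulative over 6 years: (1 + 0.070969)^6 − 1 ≈ 0.50890.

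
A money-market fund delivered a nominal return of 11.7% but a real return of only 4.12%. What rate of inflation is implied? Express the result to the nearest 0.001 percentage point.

From (1+r_nom) = (1+r_real)(1+π), we get 1+π = (1 + 11.7%)/(1 + 4.12%) = 1.117/1.0412 ≈ 1.07280.
So π ≈ 7.2801%.

7.280%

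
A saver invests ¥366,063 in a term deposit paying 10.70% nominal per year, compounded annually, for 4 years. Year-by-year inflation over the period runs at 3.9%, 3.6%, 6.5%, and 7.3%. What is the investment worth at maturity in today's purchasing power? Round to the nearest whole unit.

¥446,912

Nominal value at maturity: ¥366,063 × (1 + 10.70%)^4 ≈ ¥549,726.
Price-level factor over 4 years: 1.039 × 1.036 × 1.065 × 1.073 ≈ 1.2300552890.
The maturity value deflated by that factor is the answer in today's purchasing power.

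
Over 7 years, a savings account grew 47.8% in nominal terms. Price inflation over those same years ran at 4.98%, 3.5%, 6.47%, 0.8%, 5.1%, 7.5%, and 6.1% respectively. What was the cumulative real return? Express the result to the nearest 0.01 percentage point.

Cumulative inflation factor: 1.0498 × 1.035 × 1.0647 × 1.008 × 1.051 × 1.075 × 1.061 ≈ 1.39785.
Nominal growth factor: 1.47800. Real growth factor = 1.47800 / 1.39785 ≈ 1.05734.
Total real return ≈ 5.7336%.

5.73%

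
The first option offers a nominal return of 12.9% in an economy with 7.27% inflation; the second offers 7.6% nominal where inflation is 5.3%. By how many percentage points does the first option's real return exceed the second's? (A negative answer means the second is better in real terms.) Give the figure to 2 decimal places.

3.06

The first option real return: 1.129/1.0727 − 1 = 5.248%.
The second real return: 1.076/1.053 − 1 = 2.184%.
Difference: 5.248 − 2.184 = 3.064 pp.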